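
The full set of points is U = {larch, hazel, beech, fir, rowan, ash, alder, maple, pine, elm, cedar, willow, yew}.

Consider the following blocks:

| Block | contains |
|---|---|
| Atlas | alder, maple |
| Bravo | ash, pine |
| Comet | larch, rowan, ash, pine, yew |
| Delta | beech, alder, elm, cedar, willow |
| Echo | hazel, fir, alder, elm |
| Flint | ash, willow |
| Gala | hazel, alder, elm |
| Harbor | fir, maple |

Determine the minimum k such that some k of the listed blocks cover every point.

Comet and Delta and Gala and Harbor together: Comet ∪ Delta ∪ Gala ∪ Harbor = {larch, hazel, beech, fir, rowan, ash, alder, maple, pine, elm, cedar, willow, yew} — every point is covered.
No 3 of the 8 blocks cover everything (all 56 combinations miss at least one point), so 4 is optimal.

4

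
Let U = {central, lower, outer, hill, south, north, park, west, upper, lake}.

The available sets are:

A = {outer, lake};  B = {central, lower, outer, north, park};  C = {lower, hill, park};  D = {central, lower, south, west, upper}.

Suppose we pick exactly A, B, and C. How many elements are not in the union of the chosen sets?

3

Union of A, B, C = {central, lower, outer, hill, north, park, lake}.
Not covered: south, west, upper — 3 elements.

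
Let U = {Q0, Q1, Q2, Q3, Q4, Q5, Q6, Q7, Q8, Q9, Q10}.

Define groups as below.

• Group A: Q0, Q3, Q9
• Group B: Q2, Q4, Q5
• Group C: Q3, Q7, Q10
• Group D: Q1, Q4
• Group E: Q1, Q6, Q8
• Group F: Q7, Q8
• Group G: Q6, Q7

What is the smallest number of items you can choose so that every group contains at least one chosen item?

4

Take H = {Q0, Q1, Q2, Q7}. Each listed group contains at least one of these, so H is a hitting set of size 4.
No choice of 3 items meets every group, so 4 is the minimum.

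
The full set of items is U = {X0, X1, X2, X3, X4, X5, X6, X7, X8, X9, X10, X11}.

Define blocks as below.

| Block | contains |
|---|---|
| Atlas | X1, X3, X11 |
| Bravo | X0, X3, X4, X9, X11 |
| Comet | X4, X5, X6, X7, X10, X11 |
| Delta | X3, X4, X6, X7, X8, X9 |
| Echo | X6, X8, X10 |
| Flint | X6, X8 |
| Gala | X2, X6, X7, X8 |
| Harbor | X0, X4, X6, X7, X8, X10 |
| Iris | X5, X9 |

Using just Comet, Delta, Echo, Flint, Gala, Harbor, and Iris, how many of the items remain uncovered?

1

Union of Comet, Delta, Echo, Flint, Gala, Harbor, Iris = {X0, X2, X3, X4, X5, X6, X7, X8, X9, X10, X11}.
Not covered: X1 — 1 item.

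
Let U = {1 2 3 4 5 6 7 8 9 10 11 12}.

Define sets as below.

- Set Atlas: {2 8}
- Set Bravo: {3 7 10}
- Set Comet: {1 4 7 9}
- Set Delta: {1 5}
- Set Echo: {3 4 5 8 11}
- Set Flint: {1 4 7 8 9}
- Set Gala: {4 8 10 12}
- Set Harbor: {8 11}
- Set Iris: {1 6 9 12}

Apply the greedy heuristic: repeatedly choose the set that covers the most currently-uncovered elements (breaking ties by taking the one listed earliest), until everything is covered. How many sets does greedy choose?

4

Greedy: pick Echo (covers 5 new) → pick Iris (covers 4 new) → pick Bravo (covers 2 new) → pick Atlas (covers 1 new). Total picks: 4.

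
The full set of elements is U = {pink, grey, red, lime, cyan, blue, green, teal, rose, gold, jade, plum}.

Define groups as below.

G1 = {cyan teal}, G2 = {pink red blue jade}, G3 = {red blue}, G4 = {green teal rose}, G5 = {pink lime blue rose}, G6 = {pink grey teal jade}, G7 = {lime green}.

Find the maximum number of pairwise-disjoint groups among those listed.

G3, G6, G7 are pairwise disjoint (G3={red,blue}; G6={pink,grey,teal,jade}; G7={lime,green}).
Every remaining group overlaps one of these, and no 4 of the listed groups are pairwise disjoint, so 3 is the maximum.

3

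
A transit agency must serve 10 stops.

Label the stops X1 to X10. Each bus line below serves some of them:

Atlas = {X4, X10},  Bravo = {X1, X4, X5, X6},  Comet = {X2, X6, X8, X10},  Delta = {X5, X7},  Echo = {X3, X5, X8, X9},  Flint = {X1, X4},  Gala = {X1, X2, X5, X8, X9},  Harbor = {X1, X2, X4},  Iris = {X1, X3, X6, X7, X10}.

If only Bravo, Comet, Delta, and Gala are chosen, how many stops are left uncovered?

1

Union of Bravo, Comet, Delta, Gala = {X1, X2, X4, X5, X6, X7, X8, X9, X10}.
Not covered: X3 — 1 stop.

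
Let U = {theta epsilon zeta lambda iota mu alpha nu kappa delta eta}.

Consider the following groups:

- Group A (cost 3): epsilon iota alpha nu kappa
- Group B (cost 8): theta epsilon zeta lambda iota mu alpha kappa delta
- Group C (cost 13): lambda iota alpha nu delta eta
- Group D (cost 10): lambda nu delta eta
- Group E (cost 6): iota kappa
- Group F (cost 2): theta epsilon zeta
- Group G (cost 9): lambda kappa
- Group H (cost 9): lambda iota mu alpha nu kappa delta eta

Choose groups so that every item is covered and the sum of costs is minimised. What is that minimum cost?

F, H together cover every item (F ∪ H = {theta, epsilon, zeta, lambda, iota, mu, alpha, nu, kappa, delta, eta}); total cost 2 + 9 = 11.
The greedy pick A, F, H costs 14; no covering selection beats 11.

11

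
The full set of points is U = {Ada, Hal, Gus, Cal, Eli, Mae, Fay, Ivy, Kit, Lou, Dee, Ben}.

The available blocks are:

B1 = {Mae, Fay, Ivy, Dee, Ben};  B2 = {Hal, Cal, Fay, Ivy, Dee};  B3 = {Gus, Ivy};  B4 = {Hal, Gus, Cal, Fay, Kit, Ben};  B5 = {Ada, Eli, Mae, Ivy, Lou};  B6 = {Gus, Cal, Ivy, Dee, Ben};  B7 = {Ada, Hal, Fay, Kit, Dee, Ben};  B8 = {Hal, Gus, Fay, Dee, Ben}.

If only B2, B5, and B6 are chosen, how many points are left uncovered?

Union of B2, B5, B6 = {Ada, Hal, Gus, Cal, Eli, Mae, Fay, Ivy, Lou, Dee, Ben}.
Not covered: Kit — 1 point.

1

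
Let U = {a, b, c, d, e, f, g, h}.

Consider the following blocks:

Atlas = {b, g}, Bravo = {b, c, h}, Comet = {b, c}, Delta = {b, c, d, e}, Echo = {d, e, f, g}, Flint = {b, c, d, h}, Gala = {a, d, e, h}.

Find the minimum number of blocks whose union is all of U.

3

Echo and Flint and Gala together: Echo ∪ Flint ∪ Gala = {a, b, c, d, e, f, g, h} — every element is covered.
Only Gala contains a, so Gala is forced; the remaining 4 elements need at least 2 more blocks (each remaining block adds at most 2) — so at least 3 blocks are needed, and 3 is optimal.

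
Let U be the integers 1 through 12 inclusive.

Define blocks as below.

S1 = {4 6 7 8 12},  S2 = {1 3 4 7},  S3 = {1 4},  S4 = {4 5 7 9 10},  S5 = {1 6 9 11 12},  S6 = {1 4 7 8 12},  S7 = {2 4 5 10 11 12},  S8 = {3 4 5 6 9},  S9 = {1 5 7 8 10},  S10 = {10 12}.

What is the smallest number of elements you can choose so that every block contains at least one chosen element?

3

H = {1, 4, 10} meets every block (each contains at least one member of H), and |H| = 3.
No choice of 2 elements meets every block, so 3 is the minimum.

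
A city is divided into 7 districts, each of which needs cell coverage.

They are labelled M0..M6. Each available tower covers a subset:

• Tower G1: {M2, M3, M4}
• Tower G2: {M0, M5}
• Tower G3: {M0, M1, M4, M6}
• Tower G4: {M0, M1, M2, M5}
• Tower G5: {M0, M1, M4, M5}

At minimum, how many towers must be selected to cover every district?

Take {G1, G3, G4}. Their union is {M0, M1, M2, M3, M4, M5, M6}, which is all 7 districts.
Only G1 contains M3, so G1 is forced; the remaining 4 districts need at least 2 more towers (each remaining tower adds at most 3) — so at least 3 towers are needed, and 3 is optimal.

3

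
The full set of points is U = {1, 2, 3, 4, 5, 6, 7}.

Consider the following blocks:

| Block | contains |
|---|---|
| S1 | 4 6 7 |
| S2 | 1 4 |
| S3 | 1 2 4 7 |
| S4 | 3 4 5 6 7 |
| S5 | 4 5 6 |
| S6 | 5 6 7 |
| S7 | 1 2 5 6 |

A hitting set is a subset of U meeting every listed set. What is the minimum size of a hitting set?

2

H = {4, 6} meets every block (each contains at least one member of H), and |H| = 2.
The blocks S2, S6 are pairwise disjoint, so any hitting set needs a separate point for each — at least 2. Hence 2 is optimal.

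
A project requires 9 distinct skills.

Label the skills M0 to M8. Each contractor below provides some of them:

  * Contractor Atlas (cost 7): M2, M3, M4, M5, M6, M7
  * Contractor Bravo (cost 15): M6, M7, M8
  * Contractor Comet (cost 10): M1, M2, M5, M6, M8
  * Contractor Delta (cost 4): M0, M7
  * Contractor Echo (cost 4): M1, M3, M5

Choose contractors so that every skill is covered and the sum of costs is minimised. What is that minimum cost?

Atlas, Comet, Delta together cover every skill (Atlas ∪ Comet ∪ Delta = {M0, M1, M2, M3, M4, M5, M6, M7, M8}); total cost 7 + 10 + 4 = 21.
The greedy pick Atlas, Delta, Echo, Comet costs 25; no covering selection beats 21.

21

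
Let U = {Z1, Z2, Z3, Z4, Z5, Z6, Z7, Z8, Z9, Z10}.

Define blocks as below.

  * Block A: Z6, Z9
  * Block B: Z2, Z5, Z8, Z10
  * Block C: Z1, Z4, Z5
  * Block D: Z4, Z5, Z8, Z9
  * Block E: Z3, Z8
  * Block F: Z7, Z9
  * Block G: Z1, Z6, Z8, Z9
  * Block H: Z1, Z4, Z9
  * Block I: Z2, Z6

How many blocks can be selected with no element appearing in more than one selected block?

C, E, F, I are pairwise disjoint (C={Z1,Z4,Z5}; E={Z3,Z8}; F={Z7,Z9}; I={Z2,Z6}).
Every remaining block overlaps one of these, and no 5 of the listed blocks are pairwise disjoint, so 4 is the maximum.

4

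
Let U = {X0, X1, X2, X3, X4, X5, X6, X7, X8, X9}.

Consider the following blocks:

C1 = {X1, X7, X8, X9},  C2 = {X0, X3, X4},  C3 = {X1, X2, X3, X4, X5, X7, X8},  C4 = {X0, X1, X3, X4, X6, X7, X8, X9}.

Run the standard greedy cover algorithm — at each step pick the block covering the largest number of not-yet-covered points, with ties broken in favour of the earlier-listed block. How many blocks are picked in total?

2

Greedy: pick C4 (covers 8 new) → pick C3 (covers 2 new). Total picks: 2.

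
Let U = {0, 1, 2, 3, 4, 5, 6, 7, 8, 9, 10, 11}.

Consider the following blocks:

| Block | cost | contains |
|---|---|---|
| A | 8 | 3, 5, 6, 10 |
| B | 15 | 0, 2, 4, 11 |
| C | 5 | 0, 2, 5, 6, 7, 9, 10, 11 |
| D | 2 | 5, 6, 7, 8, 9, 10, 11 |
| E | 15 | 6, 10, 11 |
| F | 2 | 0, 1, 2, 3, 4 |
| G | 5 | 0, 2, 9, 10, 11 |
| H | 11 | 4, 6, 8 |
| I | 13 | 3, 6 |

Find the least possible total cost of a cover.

4

D, F together cover every point (D ∪ F = {0, 1, 2, 3, 4, 5, 6, 7, 8, 9, 10, 11}); total cost 2 + 2 = 4.
No covering selection has total cost below 4.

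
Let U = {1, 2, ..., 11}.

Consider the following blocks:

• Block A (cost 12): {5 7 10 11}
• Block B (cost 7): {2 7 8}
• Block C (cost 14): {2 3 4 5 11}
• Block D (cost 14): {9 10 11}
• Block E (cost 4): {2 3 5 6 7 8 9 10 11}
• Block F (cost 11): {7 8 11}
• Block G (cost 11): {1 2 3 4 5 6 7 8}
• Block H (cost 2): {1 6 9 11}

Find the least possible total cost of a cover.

15

E, G together cover every item (E ∪ G = {1, 2, 3, 4, 5, 6, 7, 8, 9, 10, 11}); total cost 4 + 11 = 15.
The greedy pick E, H, G costs 17; no covering selection beats 15.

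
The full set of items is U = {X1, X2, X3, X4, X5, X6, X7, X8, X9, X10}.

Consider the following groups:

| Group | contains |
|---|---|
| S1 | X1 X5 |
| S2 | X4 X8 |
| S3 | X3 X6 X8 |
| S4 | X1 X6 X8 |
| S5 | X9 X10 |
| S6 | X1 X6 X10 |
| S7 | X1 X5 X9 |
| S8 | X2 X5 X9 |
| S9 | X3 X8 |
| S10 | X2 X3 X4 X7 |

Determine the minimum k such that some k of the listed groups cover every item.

S4, S6, S7, and S10 cover everything between them: the union {X1, X2, X3, X4, X5, X6, X7, X8, X9, X10} is all of U.
No 3 of the 10 groups cover everything (all 120 combinations miss at least one item), so 4 is optimal.

4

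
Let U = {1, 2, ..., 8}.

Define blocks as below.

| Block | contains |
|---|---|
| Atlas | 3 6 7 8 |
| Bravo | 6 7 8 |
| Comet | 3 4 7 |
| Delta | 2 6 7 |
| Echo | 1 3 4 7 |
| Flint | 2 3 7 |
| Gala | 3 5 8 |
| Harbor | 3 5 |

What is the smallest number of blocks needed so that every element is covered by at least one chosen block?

3

Take {Delta, Echo, Gala}. Their union is {1, 2, 3, 4, 5, 6, 7, 8}, which is all 8 elements.
Only Echo contains 1, so Echo is forced; the remaining 4 elements need at least 2 more blocks (each remaining block adds at most 2) — so at least 3 blocks are needed, and 3 is optimal.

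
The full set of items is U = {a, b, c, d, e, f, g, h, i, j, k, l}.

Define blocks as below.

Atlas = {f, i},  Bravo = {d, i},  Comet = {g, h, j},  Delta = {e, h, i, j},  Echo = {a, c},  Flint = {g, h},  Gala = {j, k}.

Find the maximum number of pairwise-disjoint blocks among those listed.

4

Bravo, Echo, Flint, Gala are pairwise disjoint (Bravo={d,i}; Echo={a,c}; Flint={g,h}; Gala={j,k}).
Every remaining block overlaps one of these, and no 5 of the listed blocks are pairwise disjoint, so 4 is the maximum.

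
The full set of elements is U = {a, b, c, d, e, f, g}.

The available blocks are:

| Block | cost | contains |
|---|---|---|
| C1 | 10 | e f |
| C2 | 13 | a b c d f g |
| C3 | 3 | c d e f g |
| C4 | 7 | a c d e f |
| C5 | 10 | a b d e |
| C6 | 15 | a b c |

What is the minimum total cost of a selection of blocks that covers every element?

13

C3, C5 together cover every element (C3 ∪ C5 = {a, b, c, d, e, f, g}); total cost 3 + 10 = 13.
No covering selection has total cost below 13.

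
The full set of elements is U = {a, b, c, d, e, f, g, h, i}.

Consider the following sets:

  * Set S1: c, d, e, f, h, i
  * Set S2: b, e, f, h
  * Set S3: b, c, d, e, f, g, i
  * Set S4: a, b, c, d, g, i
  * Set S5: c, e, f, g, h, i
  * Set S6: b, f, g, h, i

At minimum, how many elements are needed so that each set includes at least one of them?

The 2 elements {b, c} hit every set.
No single element lies in every set, so at least 2 are needed and 2 is optimal.

2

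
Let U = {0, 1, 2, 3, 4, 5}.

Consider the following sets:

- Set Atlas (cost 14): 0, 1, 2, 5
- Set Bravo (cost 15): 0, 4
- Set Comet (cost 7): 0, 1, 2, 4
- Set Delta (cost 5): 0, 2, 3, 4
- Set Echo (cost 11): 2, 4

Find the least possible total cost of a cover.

Atlas, Delta together cover every element (Atlas ∪ Delta = {0, 1, 2, 3, 4, 5}); total cost 14 + 5 = 19.
No covering selection has total cost below 19.

19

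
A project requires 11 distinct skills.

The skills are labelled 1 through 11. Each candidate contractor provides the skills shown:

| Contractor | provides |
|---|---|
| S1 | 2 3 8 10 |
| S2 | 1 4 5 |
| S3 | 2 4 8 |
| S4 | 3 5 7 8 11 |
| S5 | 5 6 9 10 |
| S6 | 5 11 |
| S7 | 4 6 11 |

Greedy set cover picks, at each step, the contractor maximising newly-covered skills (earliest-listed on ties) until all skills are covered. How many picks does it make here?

4

Greedy: pick S4 (covers 5 new) → pick S5 (covers 3 new) → pick S2 (covers 2 new) → pick S1 (covers 1 new). Total picks: 4.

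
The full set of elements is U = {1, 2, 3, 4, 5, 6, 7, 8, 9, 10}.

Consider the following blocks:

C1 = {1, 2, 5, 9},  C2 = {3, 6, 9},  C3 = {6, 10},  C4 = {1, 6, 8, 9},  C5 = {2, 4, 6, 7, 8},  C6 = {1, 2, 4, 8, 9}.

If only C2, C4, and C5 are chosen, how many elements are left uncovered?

2

Union of C2, C4, C5 = {1, 2, 3, 4, 6, 7, 8, 9}.
Not covered: 5, 10 — 2 elements.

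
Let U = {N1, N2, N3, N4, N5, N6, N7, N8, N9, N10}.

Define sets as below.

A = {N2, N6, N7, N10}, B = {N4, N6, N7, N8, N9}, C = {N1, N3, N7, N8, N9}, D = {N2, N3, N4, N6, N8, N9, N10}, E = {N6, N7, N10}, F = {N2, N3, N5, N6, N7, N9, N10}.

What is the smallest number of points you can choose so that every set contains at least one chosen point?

H = {N2, N7} meets every set (each contains at least one member of H), and |H| = 2.
No single point lies in every set, so at least 2 are needed and 2 is optimal.

2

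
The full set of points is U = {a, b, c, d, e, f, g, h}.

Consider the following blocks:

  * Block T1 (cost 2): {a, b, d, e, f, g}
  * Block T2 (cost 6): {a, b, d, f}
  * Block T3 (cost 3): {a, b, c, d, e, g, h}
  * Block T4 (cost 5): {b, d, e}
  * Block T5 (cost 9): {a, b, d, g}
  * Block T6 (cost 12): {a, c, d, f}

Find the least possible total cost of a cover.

5

T1, T3 together cover every point (T1 ∪ T3 = {a, b, c, d, e, f, g, h}); total cost 2 + 3 = 5.
No covering selection has total cost below 5.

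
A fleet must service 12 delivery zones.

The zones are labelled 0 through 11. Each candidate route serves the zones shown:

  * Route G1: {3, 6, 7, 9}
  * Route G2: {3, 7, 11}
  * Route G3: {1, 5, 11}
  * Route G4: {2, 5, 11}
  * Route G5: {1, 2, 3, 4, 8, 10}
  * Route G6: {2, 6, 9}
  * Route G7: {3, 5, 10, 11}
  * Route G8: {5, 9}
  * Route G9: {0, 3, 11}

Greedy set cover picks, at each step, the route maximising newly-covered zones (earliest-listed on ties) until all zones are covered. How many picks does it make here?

Greedy: pick G5 (covers 6 new) → pick G1 (covers 3 new) → pick G3 (covers 2 new) → pick G9 (covers 1 new). Total picks: 4.

4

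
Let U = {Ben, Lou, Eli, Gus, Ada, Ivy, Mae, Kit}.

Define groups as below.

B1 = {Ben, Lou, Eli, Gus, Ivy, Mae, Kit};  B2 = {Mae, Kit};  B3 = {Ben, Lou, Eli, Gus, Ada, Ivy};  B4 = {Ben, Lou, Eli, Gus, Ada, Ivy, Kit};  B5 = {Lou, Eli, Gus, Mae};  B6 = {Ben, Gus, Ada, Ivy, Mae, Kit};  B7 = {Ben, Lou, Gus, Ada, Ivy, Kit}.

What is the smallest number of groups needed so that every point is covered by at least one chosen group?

2

B1 and B4 cover everything between them: the union {Ben, Lou, Eli, Gus, Ada, Ivy, Mae, Kit} is all of U.
No single group has all 8 points (the largest, B1, has 7), so 2 is optimal.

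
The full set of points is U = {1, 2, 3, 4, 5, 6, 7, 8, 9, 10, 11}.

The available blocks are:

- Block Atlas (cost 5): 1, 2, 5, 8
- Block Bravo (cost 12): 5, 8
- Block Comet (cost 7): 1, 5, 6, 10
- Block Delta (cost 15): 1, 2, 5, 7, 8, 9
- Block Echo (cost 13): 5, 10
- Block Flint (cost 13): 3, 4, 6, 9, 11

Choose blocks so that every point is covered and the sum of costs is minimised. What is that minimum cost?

35

Comet, Delta, Flint together cover every point (Comet ∪ Delta ∪ Flint = {1, 2, 3, 4, 5, 6, 7, 8, 9, 10, 11}); total cost 7 + 15 + 13 = 35.
The greedy pick Atlas, Flint, Comet, Delta costs 40; no covering selection beats 35.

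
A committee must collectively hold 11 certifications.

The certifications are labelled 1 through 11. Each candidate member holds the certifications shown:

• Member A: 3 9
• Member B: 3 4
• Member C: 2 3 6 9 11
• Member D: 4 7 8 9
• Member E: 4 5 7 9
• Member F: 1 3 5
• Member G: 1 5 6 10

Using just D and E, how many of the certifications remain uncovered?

6

Union of D, E = {4, 5, 7, 8, 9}.
Not covered: 1, 2, 3, 6, 10, 11 — 6 certifications.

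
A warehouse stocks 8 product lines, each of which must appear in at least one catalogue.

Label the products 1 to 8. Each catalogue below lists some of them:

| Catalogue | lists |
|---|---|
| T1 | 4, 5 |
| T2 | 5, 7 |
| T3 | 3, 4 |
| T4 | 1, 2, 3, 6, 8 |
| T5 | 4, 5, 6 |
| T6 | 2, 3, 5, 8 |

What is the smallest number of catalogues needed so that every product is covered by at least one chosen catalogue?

Take {T1, T2, T4}. Their union is {1, 2, 3, 4, 5, 6, 7, 8}, which is all 8 products.
Only T4 contains 1, so T4 is forced; the remaining 3 products need at least 2 more catalogues (each remaining catalogue adds at most 2) — so at least 3 catalogues are needed, and 3 is optimal.

3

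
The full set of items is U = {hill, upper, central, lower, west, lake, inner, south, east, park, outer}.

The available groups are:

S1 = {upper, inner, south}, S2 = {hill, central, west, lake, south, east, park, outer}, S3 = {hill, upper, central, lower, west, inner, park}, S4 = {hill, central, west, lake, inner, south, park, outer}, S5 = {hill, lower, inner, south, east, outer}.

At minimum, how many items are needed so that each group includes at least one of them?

2

H = {hill, inner} meets every group (each contains at least one member of H), and |H| = 2.
No single item lies in every group, so at least 2 are needed and 2 is optimal.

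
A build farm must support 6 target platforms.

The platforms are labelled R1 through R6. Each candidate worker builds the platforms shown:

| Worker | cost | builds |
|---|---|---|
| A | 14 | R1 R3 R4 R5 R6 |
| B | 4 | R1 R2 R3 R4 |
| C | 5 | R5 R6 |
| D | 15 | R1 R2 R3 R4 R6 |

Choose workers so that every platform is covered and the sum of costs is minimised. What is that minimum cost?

9

B, C together cover every platform (B ∪ C = {R1, R2, R3, R4, R5, R6}); total cost 4 + 5 = 9.
No covering selection has total cost below 9.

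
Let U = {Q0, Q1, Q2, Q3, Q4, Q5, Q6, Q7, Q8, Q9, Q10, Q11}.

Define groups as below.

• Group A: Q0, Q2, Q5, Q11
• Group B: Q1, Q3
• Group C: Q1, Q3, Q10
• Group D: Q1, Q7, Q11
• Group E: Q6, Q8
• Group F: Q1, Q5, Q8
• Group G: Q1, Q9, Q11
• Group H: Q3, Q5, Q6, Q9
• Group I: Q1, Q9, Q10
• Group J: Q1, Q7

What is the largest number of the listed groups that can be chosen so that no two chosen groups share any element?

3

A, C, E are pairwise disjoint (A={Q0,Q2,Q5,Q11}; C={Q1,Q3,Q10}; E={Q6,Q8}).
Every remaining group overlaps one of these, and no 4 of the listed groups are pairwise disjoint, so 3 is the maximum.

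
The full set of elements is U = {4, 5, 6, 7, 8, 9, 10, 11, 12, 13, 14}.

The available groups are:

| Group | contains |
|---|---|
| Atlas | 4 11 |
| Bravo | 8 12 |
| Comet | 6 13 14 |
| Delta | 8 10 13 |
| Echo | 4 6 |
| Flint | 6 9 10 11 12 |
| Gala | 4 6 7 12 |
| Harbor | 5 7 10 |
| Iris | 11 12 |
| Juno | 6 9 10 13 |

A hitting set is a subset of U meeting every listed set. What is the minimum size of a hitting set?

H = {6, 8, 10, 11} meets every group (each contains at least one member of H), and |H| = 4.
The groups Atlas, Bravo, Comet, Harbor are pairwise disjoint, so any hitting set needs a separate element for each — at least 4. Hence 4 is optimal.

4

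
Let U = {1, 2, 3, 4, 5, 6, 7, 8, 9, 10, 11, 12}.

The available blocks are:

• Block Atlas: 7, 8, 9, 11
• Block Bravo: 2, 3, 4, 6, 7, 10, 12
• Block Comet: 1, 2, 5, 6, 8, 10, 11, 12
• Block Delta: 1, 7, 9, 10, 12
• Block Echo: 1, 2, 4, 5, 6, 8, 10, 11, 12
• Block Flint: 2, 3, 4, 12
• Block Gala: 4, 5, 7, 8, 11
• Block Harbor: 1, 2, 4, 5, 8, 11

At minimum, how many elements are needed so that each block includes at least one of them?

2

Take H = {8, 12}. Each listed block contains at least one of these, so H is a hitting set of size 2.
The blocks Atlas, Flint are pairwise disjoint, so any hitting set needs a separate element for each — at least 2. Hence 2 is optimal.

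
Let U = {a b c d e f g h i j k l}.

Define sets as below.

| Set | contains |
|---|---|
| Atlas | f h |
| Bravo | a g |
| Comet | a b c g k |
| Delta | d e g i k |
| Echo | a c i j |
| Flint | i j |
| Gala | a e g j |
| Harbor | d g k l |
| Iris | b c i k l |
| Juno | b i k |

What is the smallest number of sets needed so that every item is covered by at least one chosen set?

Atlas and Delta and Gala and Iris together: Atlas ∪ Delta ∪ Gala ∪ Iris = {a, b, c, d, e, f, g, h, i, j, k, l} — every item is covered.
No 3 of the 10 sets cover everything (all 120 combinations miss at least one item), so 4 is optimal.

4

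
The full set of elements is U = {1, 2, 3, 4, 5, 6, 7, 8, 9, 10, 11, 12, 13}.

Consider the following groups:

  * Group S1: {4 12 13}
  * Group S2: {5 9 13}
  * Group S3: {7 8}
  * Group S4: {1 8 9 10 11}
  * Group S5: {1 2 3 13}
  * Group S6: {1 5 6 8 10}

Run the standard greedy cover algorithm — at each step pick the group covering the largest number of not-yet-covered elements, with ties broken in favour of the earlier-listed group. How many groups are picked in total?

Greedy: pick S4 (covers 5 new) → pick S1 (covers 3 new) → pick S5 (covers 2 new) → pick S6 (covers 2 new) → pick S3 (covers 1 new). Total picks: 5.

5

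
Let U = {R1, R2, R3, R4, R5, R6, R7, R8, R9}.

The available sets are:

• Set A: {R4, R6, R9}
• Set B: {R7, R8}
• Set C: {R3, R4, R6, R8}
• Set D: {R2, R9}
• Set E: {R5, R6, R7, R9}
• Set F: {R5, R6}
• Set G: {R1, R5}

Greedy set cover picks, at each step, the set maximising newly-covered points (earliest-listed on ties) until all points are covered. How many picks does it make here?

Greedy: pick C (covers 4 new) → pick E (covers 3 new) → pick D (covers 1 new) → pick G (covers 1 new). Total picks: 4.

4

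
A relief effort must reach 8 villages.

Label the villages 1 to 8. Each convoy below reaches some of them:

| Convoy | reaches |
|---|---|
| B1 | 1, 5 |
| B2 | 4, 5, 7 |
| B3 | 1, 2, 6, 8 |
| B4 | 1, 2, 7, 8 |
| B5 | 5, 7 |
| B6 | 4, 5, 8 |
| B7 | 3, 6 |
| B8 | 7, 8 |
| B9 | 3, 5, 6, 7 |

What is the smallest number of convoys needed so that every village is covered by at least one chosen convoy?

B2 and B4 and B9 together: B2 ∪ B4 ∪ B9 = {1, 2, 3, 4, 5, 6, 7, 8} — every village is covered.
No 2 of the 9 convoys cover everything (all 36 combinations miss at least one village), so 3 is optimal.

3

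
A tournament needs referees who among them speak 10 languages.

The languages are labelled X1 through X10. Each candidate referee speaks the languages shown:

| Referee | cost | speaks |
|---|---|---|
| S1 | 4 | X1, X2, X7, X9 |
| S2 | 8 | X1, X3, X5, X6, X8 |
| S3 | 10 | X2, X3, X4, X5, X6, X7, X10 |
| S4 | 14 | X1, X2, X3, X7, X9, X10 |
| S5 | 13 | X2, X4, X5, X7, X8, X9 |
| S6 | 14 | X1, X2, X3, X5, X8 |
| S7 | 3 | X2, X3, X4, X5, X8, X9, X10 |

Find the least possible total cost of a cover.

15

S1, S2, S7 together cover every language (S1 ∪ S2 ∪ S7 = {X1, X2, X3, X4, X5, X6, X7, X8, X9, X10}); total cost 4 + 8 + 3 = 15.
No covering selection has total cost below 15.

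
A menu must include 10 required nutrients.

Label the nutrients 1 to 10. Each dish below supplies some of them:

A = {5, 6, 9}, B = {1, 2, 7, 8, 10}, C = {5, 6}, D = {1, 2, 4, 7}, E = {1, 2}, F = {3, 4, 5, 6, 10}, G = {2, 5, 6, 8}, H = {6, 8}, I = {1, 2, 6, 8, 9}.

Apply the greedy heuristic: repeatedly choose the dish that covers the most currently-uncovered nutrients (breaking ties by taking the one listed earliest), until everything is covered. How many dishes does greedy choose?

3

Greedy: pick B (covers 5 new) → pick F (covers 4 new) → pick A (covers 1 new). Total picks: 3.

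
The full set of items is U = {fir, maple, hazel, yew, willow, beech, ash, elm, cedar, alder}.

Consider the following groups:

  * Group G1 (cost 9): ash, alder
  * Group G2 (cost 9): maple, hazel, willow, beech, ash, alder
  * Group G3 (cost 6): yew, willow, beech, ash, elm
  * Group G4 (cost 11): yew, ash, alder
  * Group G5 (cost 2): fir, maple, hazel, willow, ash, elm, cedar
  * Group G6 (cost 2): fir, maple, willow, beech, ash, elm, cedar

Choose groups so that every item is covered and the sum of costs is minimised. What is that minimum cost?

15

G4, G5, G6 together cover every item (G4 ∪ G5 ∪ G6 = {fir, maple, hazel, yew, willow, beech, ash, elm, cedar, alder}); total cost 11 + 2 + 2 = 15.
No covering selection has total cost below 15.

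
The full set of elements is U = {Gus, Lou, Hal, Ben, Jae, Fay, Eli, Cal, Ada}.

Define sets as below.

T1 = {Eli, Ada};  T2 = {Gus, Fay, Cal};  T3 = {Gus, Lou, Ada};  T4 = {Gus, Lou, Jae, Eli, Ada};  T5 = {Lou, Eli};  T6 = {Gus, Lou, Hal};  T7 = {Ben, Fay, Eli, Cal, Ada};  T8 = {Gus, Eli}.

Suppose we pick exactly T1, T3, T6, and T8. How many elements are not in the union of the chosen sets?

Union of T1, T3, T6, T8 = {Gus, Lou, Hal, Eli, Ada}.
Not covered: Ben, Jae, Fay, Cal — 4 elements.

4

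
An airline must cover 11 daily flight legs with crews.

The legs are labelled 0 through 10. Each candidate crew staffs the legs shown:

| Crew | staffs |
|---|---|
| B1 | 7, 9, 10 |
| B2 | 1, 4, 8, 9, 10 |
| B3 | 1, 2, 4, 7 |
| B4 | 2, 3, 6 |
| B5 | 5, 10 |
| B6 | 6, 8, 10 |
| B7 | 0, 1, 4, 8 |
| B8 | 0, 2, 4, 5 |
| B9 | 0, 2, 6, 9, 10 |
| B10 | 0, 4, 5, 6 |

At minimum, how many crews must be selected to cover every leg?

4

B1 and B4 and B7 and B8 together: B1 ∪ B4 ∪ B7 ∪ B8 = {0, 1, 2, 3, 4, 5, 6, 7, 8, 9, 10} — every leg is covered.
No 3 of the 10 crews cover everything (all 120 combinations miss at least one leg), so 4 is optimal.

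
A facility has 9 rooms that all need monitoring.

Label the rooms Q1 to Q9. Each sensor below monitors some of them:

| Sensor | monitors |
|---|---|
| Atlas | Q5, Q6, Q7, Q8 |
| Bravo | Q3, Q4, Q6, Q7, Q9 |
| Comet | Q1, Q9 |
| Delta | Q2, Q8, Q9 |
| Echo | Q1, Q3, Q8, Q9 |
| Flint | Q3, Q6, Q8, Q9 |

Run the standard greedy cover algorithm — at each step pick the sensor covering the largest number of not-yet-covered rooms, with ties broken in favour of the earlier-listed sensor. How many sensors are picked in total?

4

Greedy: pick Bravo (covers 5 new) → pick Atlas (covers 2 new) → pick Comet (covers 1 new) → pick Delta (covers 1 new). Total picks: 4.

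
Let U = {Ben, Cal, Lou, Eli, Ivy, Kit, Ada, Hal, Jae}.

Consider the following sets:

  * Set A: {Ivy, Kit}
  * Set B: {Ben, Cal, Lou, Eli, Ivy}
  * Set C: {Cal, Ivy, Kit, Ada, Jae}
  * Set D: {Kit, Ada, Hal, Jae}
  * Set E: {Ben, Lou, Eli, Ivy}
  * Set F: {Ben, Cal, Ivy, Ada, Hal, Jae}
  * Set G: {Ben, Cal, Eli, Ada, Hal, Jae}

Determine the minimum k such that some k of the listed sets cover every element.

2

B and D together: B ∪ D = {Ben, Cal, Lou, Eli, Ivy, Kit, Ada, Hal, Jae} — every element is covered.
No single set has all 9 elements (the largest, F, has 6), so 2 is optimal.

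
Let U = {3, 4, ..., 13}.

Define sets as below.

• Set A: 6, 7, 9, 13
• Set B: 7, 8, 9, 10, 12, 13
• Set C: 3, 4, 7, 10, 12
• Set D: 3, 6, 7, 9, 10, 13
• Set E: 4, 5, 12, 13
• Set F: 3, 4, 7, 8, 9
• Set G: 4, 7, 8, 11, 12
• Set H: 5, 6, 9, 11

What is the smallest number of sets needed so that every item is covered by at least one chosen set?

3

Take {D, E, G}. Their union is {3, 4, 5, 6, 7, 8, 9, 10, 11, 12, 13}, which is all 11 items.
No 2 of the 8 sets cover everything (all 28 combinations miss at least one item), so 3 is optimal.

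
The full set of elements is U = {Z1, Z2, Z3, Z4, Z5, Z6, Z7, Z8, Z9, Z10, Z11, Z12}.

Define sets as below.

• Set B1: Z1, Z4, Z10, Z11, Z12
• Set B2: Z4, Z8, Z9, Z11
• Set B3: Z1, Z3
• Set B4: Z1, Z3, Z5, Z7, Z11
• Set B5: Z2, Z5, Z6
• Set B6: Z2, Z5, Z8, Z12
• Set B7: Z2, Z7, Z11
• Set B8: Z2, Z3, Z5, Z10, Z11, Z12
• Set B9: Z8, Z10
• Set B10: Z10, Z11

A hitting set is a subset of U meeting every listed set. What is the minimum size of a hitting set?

Take H = {Z1, Z5, Z10, Z11}. Each listed set contains at least one of these, so H is a hitting set of size 4.
No choice of 3 elements meets every set, so 4 is the minimum.

4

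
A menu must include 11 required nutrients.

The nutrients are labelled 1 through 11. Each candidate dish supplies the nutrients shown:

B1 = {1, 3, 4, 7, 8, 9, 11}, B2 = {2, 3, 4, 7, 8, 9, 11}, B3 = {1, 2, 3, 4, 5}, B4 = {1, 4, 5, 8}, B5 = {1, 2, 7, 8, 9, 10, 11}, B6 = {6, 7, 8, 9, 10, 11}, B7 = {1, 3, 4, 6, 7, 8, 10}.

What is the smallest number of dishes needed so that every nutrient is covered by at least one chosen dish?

2

B3 and B6 together: B3 ∪ B6 = {1, 2, 3, 4, 5, 6, 7, 8, 9, 10, 11} — every nutrient is covered.
No single dish has all 11 nutrients (the largest, B1, has 7), so 2 is optimal.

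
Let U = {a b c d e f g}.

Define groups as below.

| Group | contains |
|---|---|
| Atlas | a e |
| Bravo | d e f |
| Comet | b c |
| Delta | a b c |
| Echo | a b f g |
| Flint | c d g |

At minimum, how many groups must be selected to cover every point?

Bravo and Delta and Echo together: Bravo ∪ Delta ∪ Echo = {a, b, c, d, e, f, g} — every point is covered.
No 2 of the 6 groups cover everything (all 15 combinations miss at least one point), so 3 is optimal.

3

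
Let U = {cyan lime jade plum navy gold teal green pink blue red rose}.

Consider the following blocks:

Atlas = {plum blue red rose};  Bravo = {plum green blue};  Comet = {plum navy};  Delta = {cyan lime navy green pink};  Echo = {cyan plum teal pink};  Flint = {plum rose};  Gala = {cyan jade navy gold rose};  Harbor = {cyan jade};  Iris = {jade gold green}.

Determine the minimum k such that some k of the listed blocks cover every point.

4

Take {Atlas, Delta, Echo, Iris}. Their union is {cyan, lime, jade, plum, navy, gold, teal, green, pink, blue, red, rose}, which is all 12 points.
No 3 of the 9 blocks cover everything (all 84 combinations miss at least one point), so 4 is optimal.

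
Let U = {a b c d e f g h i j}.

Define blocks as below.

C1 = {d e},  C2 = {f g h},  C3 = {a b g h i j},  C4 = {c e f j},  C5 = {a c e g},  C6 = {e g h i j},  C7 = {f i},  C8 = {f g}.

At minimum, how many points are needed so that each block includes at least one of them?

Take T = {e, f, g}. Each listed block contains at least one of these, so T is a hitting set of size 3.
No choice of 2 points meets every block, so 3 is the minimum.

3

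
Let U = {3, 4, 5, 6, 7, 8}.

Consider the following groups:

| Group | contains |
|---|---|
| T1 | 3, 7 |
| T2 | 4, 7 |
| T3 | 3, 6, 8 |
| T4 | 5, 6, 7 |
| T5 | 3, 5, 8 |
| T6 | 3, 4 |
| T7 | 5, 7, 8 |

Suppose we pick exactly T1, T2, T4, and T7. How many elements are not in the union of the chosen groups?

Union of T1, T2, T4, T7 = {3, 4, 5, 6, 7, 8} — that's every element, so 0 are uncovered.

0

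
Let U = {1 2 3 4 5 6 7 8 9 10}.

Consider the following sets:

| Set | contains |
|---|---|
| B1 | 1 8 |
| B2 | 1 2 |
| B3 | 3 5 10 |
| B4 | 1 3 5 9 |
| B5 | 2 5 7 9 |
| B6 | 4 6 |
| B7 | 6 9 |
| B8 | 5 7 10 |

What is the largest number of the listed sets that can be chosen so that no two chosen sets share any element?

B2, B3, B7 are pairwise disjoint (B2={1,2}; B3={3,5,10}; B7={6,9}).
Every remaining set overlaps one of these, and no 4 of the listed sets are pairwise disjoint, so 3 is the maximum.

3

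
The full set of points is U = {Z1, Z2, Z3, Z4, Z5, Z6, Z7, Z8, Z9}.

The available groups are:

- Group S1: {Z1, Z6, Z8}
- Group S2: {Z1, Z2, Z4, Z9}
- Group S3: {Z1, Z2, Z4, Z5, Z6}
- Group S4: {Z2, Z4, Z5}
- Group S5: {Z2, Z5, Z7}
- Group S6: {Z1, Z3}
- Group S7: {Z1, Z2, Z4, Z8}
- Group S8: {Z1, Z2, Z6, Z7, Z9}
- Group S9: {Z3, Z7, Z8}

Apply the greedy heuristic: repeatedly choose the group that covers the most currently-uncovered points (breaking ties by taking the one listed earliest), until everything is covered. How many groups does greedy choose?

Greedy: pick S3 (covers 5 new) → pick S9 (covers 3 new) → pick S2 (covers 1 new). Total picks: 3.

3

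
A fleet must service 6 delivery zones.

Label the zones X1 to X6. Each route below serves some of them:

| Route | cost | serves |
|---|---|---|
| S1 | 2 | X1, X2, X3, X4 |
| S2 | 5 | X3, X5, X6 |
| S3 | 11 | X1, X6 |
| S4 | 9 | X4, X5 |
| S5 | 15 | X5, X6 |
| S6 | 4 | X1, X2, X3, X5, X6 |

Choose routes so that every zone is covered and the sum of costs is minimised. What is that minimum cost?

S1, S6 together cover every zone (S1 ∪ S6 = {X1, X2, X3, X4, X5, X6}); total cost 2 + 4 = 6.
No covering selection has total cost below 6.

6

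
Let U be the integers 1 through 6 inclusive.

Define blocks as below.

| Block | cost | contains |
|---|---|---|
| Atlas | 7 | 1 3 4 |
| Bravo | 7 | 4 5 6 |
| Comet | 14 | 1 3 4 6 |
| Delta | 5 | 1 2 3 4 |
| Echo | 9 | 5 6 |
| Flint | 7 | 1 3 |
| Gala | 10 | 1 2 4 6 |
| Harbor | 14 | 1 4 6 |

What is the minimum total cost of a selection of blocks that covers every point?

12

Bravo, Delta together cover every point (Bravo ∪ Delta = {1, 2, 3, 4, 5, 6}); total cost 7 + 5 = 12.
No covering selection has total cost below 12.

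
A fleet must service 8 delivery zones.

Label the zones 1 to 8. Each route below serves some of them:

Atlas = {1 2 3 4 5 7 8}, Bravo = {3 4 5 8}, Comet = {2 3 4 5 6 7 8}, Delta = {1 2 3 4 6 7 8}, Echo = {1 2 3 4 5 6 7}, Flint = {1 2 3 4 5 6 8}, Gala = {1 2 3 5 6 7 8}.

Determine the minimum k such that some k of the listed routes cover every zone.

2

Take {Atlas, Echo}. Their union is {1, 2, 3, 4, 5, 6, 7, 8}, which is all 8 zones.
No single route has all 8 zones (the largest, Atlas, has 7), so 2 is optimal.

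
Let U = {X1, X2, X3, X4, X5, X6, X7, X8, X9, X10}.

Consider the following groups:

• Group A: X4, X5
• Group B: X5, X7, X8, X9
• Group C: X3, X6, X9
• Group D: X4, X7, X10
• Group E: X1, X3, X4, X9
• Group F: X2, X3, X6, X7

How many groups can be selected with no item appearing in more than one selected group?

A, C are pairwise disjoint (A={X4,X5}; C={X3,X6,X9}).
Every remaining group overlaps one of these, and no 3 of the listed groups are pairwise disjoint, so 2 is the maximum.

2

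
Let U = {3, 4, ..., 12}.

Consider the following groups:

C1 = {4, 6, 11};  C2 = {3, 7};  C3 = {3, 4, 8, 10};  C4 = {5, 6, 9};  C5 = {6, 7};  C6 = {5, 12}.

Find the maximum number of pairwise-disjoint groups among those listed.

3

C1, C2, C6 are pairwise disjoint (C1={4,6,11}; C2={3,7}; C6={5,12}).
Every remaining group overlaps one of these, and no 4 of the listed groups are pairwise disjoint, so 3 is the maximum.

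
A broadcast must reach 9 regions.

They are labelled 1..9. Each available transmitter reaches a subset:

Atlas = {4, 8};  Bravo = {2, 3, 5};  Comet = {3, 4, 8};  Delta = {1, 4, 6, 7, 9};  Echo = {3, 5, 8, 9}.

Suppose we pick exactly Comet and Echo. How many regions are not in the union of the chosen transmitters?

4

Union of Comet, Echo = {3, 4, 5, 8, 9}.
Not covered: 1, 2, 6, 7 — 4 regions.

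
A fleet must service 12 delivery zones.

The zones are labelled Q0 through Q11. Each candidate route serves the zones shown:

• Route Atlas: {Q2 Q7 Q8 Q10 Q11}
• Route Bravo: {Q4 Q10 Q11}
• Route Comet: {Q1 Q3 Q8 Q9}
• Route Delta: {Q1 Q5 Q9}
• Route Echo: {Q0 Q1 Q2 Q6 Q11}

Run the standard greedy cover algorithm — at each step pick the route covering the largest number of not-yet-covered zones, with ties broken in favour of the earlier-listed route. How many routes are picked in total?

Greedy: pick Atlas (covers 5 new) → pick Comet (covers 3 new) → pick Echo (covers 2 new) → pick Bravo (covers 1 new) → pick Delta (covers 1 new). Total picks: 5.

5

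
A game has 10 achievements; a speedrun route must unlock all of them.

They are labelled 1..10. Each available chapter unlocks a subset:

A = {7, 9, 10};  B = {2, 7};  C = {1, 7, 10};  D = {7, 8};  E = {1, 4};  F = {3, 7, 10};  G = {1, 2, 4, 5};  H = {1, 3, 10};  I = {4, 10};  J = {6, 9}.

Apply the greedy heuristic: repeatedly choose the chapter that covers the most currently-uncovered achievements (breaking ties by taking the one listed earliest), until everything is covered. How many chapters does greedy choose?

5

Greedy: pick G (covers 4 new) → pick A (covers 3 new) → pick D (covers 1 new) → pick F (covers 1 new) → pick J (covers 1 new). Total picks: 5.
(The true minimum cover uses only 4 chapters, so greedy is not optimal here.)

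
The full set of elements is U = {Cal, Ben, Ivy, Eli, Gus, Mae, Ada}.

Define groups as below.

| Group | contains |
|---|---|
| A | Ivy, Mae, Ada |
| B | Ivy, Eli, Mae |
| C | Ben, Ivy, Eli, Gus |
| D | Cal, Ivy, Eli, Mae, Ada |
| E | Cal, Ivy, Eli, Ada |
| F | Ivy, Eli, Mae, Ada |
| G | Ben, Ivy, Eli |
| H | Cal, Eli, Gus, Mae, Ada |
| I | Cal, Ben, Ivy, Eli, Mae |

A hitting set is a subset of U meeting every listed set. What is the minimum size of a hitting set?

The 2 elements {Ivy, Ada} hit every group.
No single element lies in every group, so at least 2 are needed and 2 is optimal.

2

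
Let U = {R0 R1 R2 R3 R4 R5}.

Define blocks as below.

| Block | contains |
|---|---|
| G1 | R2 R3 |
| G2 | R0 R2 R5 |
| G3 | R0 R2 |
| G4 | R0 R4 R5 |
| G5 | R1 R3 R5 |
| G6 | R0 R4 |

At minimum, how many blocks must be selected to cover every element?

G2, G5, and G6 cover everything between them: the union {R0, R1, R2, R3, R4, R5} is all of U.
Only G5 contains R1, so G5 is forced; the remaining 3 elements need at least 2 more blocks (each remaining block adds at most 2) — so at least 3 blocks are needed, and 3 is optimal.

3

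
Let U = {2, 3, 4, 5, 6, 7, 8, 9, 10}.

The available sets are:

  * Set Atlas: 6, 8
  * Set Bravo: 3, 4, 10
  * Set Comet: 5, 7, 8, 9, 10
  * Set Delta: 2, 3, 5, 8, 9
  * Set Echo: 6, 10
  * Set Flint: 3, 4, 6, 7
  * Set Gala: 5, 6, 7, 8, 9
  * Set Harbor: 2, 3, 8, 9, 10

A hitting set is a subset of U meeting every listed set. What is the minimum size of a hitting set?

3

The 3 points {4, 8, 10} hit every set.
No choice of 2 points meets every set, so 3 is the minimum.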